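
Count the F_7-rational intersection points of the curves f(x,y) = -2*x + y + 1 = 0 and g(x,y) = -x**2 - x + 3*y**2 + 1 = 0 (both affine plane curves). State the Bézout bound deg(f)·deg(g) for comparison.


Common zeros: {(6, 4)}; count = 1; Bézout bound = 2.

deg(f) = 1, deg(g) = 2, so Bézout bound = 2.
Scan x ∈ F_7. For each x, list the y ∈ F_7 with f(x, y) ≡ 0 and those with g(x, y) ≡ 0 (mod 7); the common zeros in that column are the intersection.
  x = 0: f ≡ 0 at y ∈ {6}; g ≡ 0 at y ∈ {3, 4}; common: ∅.
  x = 1: f ≡ 0 at y ∈ {1}; g ≡ 0 at y ∈ ∅; common: ∅.
  x = 2: f ≡ 0 at y ∈ {3}; g ≡ 0 at y ∈ {2, 5}; common: ∅.
  x = 3: f ≡ 0 at y ∈ {5}; g ≡ 0 at y ∈ ∅; common: ∅.
  x = 4: f ≡ 0 at y ∈ {0}; g ≡ 0 at y ∈ {2, 5}; common: ∅.
  x = 5: f ≡ 0 at y ∈ {2}; g ≡ 0 at y ∈ ∅; common: ∅.
  x = 6: f ≡ 0 at y ∈ {4}; g ≡ 0 at y ∈ {3, 4}; common: {4}.
Collecting: common zeros = {(6, 4)}, so the count is 1.
Comparison with the Bézout bound: 1 ≤ 2 = deg(f)·deg(g), as expected for curves with no common component (the affine F_7-count falls short of the bound because intersections may lie at infinity, over extension fields, or carry multiplicity).


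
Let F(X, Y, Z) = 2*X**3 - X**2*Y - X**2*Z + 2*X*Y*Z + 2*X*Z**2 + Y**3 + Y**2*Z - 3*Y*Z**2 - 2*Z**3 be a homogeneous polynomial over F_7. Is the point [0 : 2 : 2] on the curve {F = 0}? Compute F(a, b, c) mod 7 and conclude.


F(0,2,2) ≡ 4 (mod 7); P is NOT on the curve.

Evaluate F(0, 2, 2) term-by-term (mod 7).
  2*X**3 ↦ 2·0·1·1 = 0
  -X**2*Y ↦ -1·0·2·1 = 0
  -X**2*Z ↦ -1·0·1·2 = 0
  2*X*Y*Z ↦ 2·0·2·2 = 0
  2*X*Z**2 ↦ 2·0·1·4 = 0
  Y**3 ↦ 1·1·8·1 = 8
  Y**2*Z ↦ 1·1·4·2 = 8
  -3*Y*Z**2 ↦ -3·1·2·4 = -24
  -2*Z**3 ↦ -2·1·1·8 = -16
Sum: F(0, 2, 2) = (0) + (0) + (0) + (0) + (0) + (8) + (8) + (-24) + (-16) = -24.
Reducing mod 7: -24 ≡ 4 (mod 7).
Since F(a, b, c) ≡ 4 ≠ 0 (mod 7), P does NOT lie on the curve.


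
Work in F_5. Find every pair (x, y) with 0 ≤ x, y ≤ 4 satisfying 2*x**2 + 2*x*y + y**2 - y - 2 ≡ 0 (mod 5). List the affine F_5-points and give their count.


Affine F_5-points: {(0, 2), (0, 4), (1, 0), (1, 4), (2, 1), (3, 2), (3, 3), (4, 0), (4, 3)}; count = 9.

For each of the 25 pairs (x, y) ∈ F_5², evaluate f(x, y) mod 5. Record the zeros.
  x = 0: [0↦3, 1↦3, 2↦0, 3↦4, 4↦0]  zeros at y ∈ {2, 4}
  x = 1: [0↦0, 1↦2, 2↦1, 3↦2, 4↦0]  zeros at y ∈ {0, 4}
  x = 2: [0↦1, 1↦0, 2↦1, 3↦4, 4↦4]  zeros at y ∈ {1}
  x = 3: [0↦1, 1↦2, 2↦0, 3↦0, 4↦2]  zeros at y ∈ {2, 3}
  x = 4: [0↦0, 1↦3, 2↦3, 3↦0, 4↦4]  zeros at y ∈ {0, 3}
Collecting zeros: affine points = {(0, 2), (0, 4), (1, 0), (1, 4), (2, 1), (3, 2), (3, 3), (4, 0), (4, 3)}.
Total count |C(F_5)_aff| = 9.


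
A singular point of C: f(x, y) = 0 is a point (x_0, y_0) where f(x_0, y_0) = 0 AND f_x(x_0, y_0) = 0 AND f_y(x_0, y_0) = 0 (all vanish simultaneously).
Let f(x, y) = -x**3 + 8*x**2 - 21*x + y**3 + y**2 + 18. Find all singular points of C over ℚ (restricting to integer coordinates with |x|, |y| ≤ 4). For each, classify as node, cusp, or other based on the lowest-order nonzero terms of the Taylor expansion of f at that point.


Singular points: {(3, 0)}; classification: node.

Compute partial derivatives:
  f_x = -3*x**2 + 16*x - 21.
  f_y = 3*y**2 + 2*y.
Scan x_0 ∈ {−4, ..., 4}. For each x_0, f_y(x_0, y) is a polynomial in y; find its integer roots y ∈ {−4, ..., 4}, then test f_x and f at those candidates.
  x = -4: f_y(-4, y) = 3*y**2 + 2*y; vanishes at y ∈ {0}. (-4, 0): f_x = -133 ≠ 0.
  x = -3: f_y(-3, y) = 3*y**2 + 2*y; vanishes at y ∈ {0}. (-3, 0): f_x = -96 ≠ 0.
  x = -2: f_y(-2, y) = 3*y**2 + 2*y; vanishes at y ∈ {0}. (-2, 0): f_x = -65 ≠ 0.
  x = -1: f_y(-1, y) = 3*y**2 + 2*y; vanishes at y ∈ {0}. (-1, 0): f_x = -40 ≠ 0.
  x = 0: f_y(0, y) = 3*y**2 + 2*y; vanishes at y ∈ {0}. (0, 0): f_x = -21 ≠ 0.
  x = 1: f_y(1, y) = 3*y**2 + 2*y; vanishes at y ∈ {0}. (1, 0): f_x = -8 ≠ 0.
  x = 2: f_y(2, y) = 3*y**2 + 2*y; vanishes at y ∈ {0}. (2, 0): f_x = -1 ≠ 0.
  x = 3: f_y(3, y) = 3*y**2 + 2*y; vanishes at y ∈ {0}. (3, 0): f_x = 0, f = 0 — SINGULAR.
  x = 4: f_y(4, y) = 3*y**2 + 2*y; vanishes at y ∈ {0}. (4, 0): f_x = -5 ≠ 0.
Only singular point on the grid: (3, 0).
Classify: substitute x = 3 + u, y = 0 + v and expand: f = -u**3 - u**2 + v**3 + v**2.
No constant or linear terms (consistent with a singular point). Quadratic part: -u**2 + v**2. Cubic part: -u**3 + v**3.
The quadratic part v**2 - u**2 = (v − u)(v + u) splits into two distinct linear factors, so there are two distinct tangent lines y − 0 = ±(x − 3) — this is a node (ordinary double point).
Classification: node.


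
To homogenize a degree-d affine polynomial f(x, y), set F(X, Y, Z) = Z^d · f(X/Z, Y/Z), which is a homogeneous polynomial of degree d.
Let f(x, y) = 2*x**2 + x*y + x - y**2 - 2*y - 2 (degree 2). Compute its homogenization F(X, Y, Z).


F(X, Y, Z) = 2*X**2 + X*Y + X*Z - Y**2 - 2*Y*Z - 2*Z**2

deg(f) = 2.
Substitute x = X/Z, y = Y/Z into f, then multiply by Z^2.
  monomial 2·x^2·y^0 ↦ 2·X^2·Y^0·Z^0.
  monomial 1·x^1·y^1 ↦ 1·X^1·Y^1·Z^0.
  monomial 1·x^1·y^0 ↦ 1·X^1·Y^0·Z^1.
  monomial -1·x^0·y^2 ↦ -1·X^0·Y^2·Z^0.
  monomial -2·x^0·y^1 ↦ -2·X^0·Y^1·Z^1.
  monomial -2·x^0·y^0 ↦ -2·X^0·Y^0·Z^2.
Collecting: F(X, Y, Z) = 2*X**2 + X*Y + X*Z - Y**2 - 2*Y*Z - 2*Z**2.


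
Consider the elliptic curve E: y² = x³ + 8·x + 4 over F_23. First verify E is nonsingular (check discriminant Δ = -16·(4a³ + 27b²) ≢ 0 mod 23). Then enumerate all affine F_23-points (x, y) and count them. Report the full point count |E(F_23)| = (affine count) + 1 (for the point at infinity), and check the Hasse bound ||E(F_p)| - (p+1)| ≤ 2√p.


Affine points = {(0, 2), (0, 21), (1, 6), (1, 17), (3, 3), (3, 20), (4, 10), (4, 13), (5, 10), (5, 13), (7, 9), (7, 14), (9, 0), (10, 7), (10, 16), (14, 10), (14, 13), (15, 7), (15, 16), (17, 4), (17, 19), (18, 0), (19, 0), (21, 7), (21, 16), (22, 8), (22, 15)}; affine count = 27; |E(F_23)| = 28.

Discriminant check: Δ ∝ 4a³ + 27b² = 4·8³ + 27·4² = 4·512 + 27·16 ≡ 19 (mod 23). Nonzero ⇒ E is nonsingular.
For each x ∈ F_23, compute rhs = x³ + 8·x + 4 mod 23, then count y ∈ F_23 with y² ≡ rhs.
  x = 0: rhs = 4, matching y values: 2, 21 (2 points).
  x = 1: rhs = 13, matching y values: 6, 17 (2 points).
  x = 2: rhs = 5, matching y values: none (0 points).
  x = 3: rhs = 9, matching y values: 3, 20 (2 points).
  x = 4: rhs = 8, matching y values: 10, 13 (2 points).
  x = 5: rhs = 8, matching y values: 10, 13 (2 points).
  x = 6: rhs = 15, matching y values: none (0 points).
  x = 7: rhs = 12, matching y values: 9, 14 (2 points).
  x = 8: rhs = 5, matching y values: none (0 points).
  x = 9: rhs = 0, matching y values: 0 (1 points).
  x = 10: rhs = 3, matching y values: 7, 16 (2 points).
  x = 11: rhs = 20, matching y values: none (0 points).
  x = 12: rhs = 11, matching y values: none (0 points).
  x = 13: rhs = 5, matching y values: none (0 points).
  x = 14: rhs = 8, matching y values: 10, 13 (2 points).
  x = 15: rhs = 3, matching y values: 7, 16 (2 points).
  x = 16: rhs = 19, matching y values: none (0 points).
  x = 17: rhs = 16, matching y values: 4, 19 (2 points).
  x = 18: rhs = 0, matching y values: 0 (1 points).
  x = 19: rhs = 0, matching y values: 0 (1 points).
  x = 20: rhs = 22, matching y values: none (0 points).
  x = 21: rhs = 3, matching y values: 7, 16 (2 points).
  x = 22: rhs = 18, matching y values: 8, 15 (2 points).
Total affine count: 27.
Full point count |E(F_23)| = 27 + 1 = 28.
Hasse bound: |28 − (23+1)| = |4| = 4 ≤ 2√23 ≈ 9.5917 ✓.


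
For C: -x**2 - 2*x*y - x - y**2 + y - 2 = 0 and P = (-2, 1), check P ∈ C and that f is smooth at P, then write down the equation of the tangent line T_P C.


Tangent line at P: x + 3*y - 1 = 0.

Step 1: f(-2, 1) = 0, so P lies on C.
Step 2: partial derivatives
  f_x(x, y) = -2*x - 2*y - 1, f_y(x, y) = -2*x - 2*y + 1.
  f_x(P) = 1, f_y(P) = 3 (gradient nonzero, so P is smooth).
Step 3: tangent line at P: 1·(x − -2) + 3·(y − 1) = 0.
Expanding: x + 3*y - 1 = 0.


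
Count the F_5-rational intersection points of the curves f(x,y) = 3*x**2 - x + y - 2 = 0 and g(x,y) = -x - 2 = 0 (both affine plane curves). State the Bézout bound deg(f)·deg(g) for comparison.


Common zeros: {(3, 3)}; count = 1; Bézout bound = 2.

deg(f) = 2, deg(g) = 1, so Bézout bound = 2.
Scan x ∈ F_5. For each x, list the y ∈ F_5 with f(x, y) ≡ 0 and those with g(x, y) ≡ 0 (mod 5); the common zeros in that column are the intersection.
  x = 0: f ≡ 0 at y ∈ {2}; g ≡ 0 at y ∈ ∅; common: ∅.
  x = 1: f ≡ 0 at y ∈ {0}; g ≡ 0 at y ∈ ∅; common: ∅.
  x = 2: f ≡ 0 at y ∈ {2}; g ≡ 0 at y ∈ ∅; common: ∅.
  x = 3: f ≡ 0 at y ∈ {3}; g ≡ 0 at y ∈ {0, 1, 2, 3, 4}; common: {3}.
  x = 4: f ≡ 0 at y ∈ {3}; g ≡ 0 at y ∈ ∅; common: ∅.
Collecting: common zeros = {(3, 3)}, so the count is 1.
Comparison with the Bézout bound: 1 ≤ 2 = deg(f)·deg(g), as expected for curves with no common component (the affine F_5-count falls short of the bound because intersections may lie at infinity, over extension fields, or carry multiplicity).


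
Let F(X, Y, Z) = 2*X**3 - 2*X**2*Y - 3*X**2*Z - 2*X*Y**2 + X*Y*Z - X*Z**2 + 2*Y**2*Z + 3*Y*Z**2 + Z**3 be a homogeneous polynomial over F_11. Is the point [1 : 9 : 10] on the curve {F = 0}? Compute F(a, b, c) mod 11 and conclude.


F(1,9,10) ≡ 9 (mod 11); P is NOT on the curve.

Evaluate F(1, 9, 10) term-by-term (mod 11).
  2*X**3 ↦ 2·1·1·1 = 2
  -2*X**2*Y ↦ -2·1·9·1 = -18
  -3*X**2*Z ↦ -3·1·1·10 = -30
  -2*X*Y**2 ↦ -2·1·81·1 = -162
  X*Y*Z ↦ 1·1·9·10 = 90
  -X*Z**2 ↦ -1·1·1·100 = -100
  2*Y**2*Z ↦ 2·1·81·10 = 1620
  3*Y*Z**2 ↦ 3·1·9·100 = 2700
  Z**3 ↦ 1·1·1·1000 = 1000
Sum: F(1, 9, 10) = (2) + (-18) + (-30) + (-162) + (90) + (-100) + (1620) + (2700) + (1000) = 5102.
Reducing mod 11: 5102 ≡ 9 (mod 11).
Since F(a, b, c) ≡ 9 ≠ 0 (mod 11), P does NOT lie on the curve.


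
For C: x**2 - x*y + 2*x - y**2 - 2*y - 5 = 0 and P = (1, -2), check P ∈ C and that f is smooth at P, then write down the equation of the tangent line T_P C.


Tangent line at P: 6*x + y - 4 = 0.

Step 1: f(1, -2) = 0, so P lies on C.
Step 2: partial derivatives
  f_x(x, y) = 2*x - y + 2, f_y(x, y) = -x - 2*y - 2.
  f_x(P) = 6, f_y(P) = 1 (gradient nonzero, so P is smooth).
Step 3: tangent line at P: 6·(x − 1) + 1·(y − -2) = 0.
Expanding: 6*x + y - 4 = 0.


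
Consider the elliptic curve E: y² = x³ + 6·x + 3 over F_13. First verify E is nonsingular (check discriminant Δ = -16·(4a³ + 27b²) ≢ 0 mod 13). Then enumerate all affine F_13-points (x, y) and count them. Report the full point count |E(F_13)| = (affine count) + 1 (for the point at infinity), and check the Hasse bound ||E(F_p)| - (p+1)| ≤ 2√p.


Affine points = {(0, 4), (0, 9), (1, 6), (1, 7), (2, 6), (2, 7), (3, 3), (3, 10), (4, 0), (8, 2), (8, 11), (10, 6), (10, 7), (11, 3), (11, 10), (12, 3), (12, 10)}; affine count = 17; |E(F_13)| = 18.

Discriminant check: Δ ∝ 4a³ + 27b² = 4·6³ + 27·3² = 4·216 + 27·9 ≡ 2 (mod 13). Nonzero ⇒ E is nonsingular.
For each x ∈ F_13, compute rhs = x³ + 6·x + 3 mod 13, then count y ∈ F_13 with y² ≡ rhs.
  x = 0: rhs = 3, matching y values: 4, 9 (2 points).
  x = 1: rhs = 10, matching y values: 6, 7 (2 points).
  x = 2: rhs = 10, matching y values: 6, 7 (2 points).
  x = 3: rhs = 9, matching y values: 3, 10 (2 points).
  x = 4: rhs = 0, matching y values: 0 (1 points).
  x = 5: rhs = 2, matching y values: none (0 points).
  x = 6: rhs = 8, matching y values: none (0 points).
  x = 7: rhs = 11, matching y values: none (0 points).
  x = 8: rhs = 4, matching y values: 2, 11 (2 points).
  x = 9: rhs = 6, matching y values: none (0 points).
  x = 10: rhs = 10, matching y values: 6, 7 (2 points).
  x = 11: rhs = 9, matching y values: 3, 10 (2 points).
  x = 12: rhs = 9, matching y values: 3, 10 (2 points).
Total affine count: 17.
Full point count |E(F_13)| = 17 + 1 = 18.
Hasse bound: |18 − (13+1)| = |4| = 4 ≤ 2√13 ≈ 7.2111 ✓.


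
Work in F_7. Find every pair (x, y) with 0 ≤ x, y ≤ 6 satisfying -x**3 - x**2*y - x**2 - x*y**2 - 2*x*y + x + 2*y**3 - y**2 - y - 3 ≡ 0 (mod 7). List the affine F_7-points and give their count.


Affine F_7-points: {(0, 2), (0, 4), (0, 5), (4, 2)}; count = 4.

For each of the 49 pairs (x, y) ∈ F_7², evaluate f(x, y) mod 7. Record the zeros.
  x = 0: [0↦4, 1↦4, 2↦0, 3↦4, 4↦0, 5↦0, 6↦2]  zeros at y ∈ {2, 4, 5}
  x = 1: [0↦3, 1↦6, 2↦3, 3↦6, 4↦6, 5↦1, 6↦3]  zeros at y ∈ ∅
  x = 2: [0↦1, 1↦5, 2↦1, 3↦1, 4↦3, 5↦5, 6↦5]  zeros at y ∈ ∅
  x = 3: [0↦6, 1↦2, 2↦2, 3↦4, 4↦6, 5↦6, 6↦2]  zeros at y ∈ ∅
  x = 4: [0↦5, 1↦5, 2↦0, 3↦2, 4↦2, 5↦5, 6↦2]  zeros at y ∈ {2}
  x = 5: [0↦6, 1↦1, 2↦3, 3↦3, 4↦6, 5↦3, 6↦6]  zeros at y ∈ ∅
  x = 6: [0↦3, 1↦5, 2↦5, 3↦1, 4↦5, 5↦1, 6↦1]  zeros at y ∈ ∅
Collecting zeros: affine points = {(0, 2), (0, 4), (0, 5), (4, 2)}.
Total count |C(F_7)_aff| = 4.


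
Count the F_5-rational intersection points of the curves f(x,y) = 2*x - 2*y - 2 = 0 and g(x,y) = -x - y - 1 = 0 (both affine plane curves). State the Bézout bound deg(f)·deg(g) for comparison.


Common zeros: {(0, 4)}; count = 1; Bézout bound = 1.

deg(f) = 1, deg(g) = 1, so Bézout bound = 1.
Scan x ∈ F_5. For each x, list the y ∈ F_5 with f(x, y) ≡ 0 and those with g(x, y) ≡ 0 (mod 5); the common zeros in that column are the intersection.
  x = 0: f ≡ 0 at y ∈ {4}; g ≡ 0 at y ∈ {4}; common: {4}.
  x = 1: f ≡ 0 at y ∈ {0}; g ≡ 0 at y ∈ {3}; common: ∅.
  x = 2: f ≡ 0 at y ∈ {1}; g ≡ 0 at y ∈ {2}; common: ∅.
  x = 3: f ≡ 0 at y ∈ {2}; g ≡ 0 at y ∈ {1}; common: ∅.
  x = 4: f ≡ 0 at y ∈ {3}; g ≡ 0 at y ∈ {0}; common: ∅.
Collecting: common zeros = {(0, 4)}, so the count is 1.
Comparison with the Bézout bound: 1 ≤ 1 = deg(f)·deg(g), as expected for curves with no common component (the bound is attained).


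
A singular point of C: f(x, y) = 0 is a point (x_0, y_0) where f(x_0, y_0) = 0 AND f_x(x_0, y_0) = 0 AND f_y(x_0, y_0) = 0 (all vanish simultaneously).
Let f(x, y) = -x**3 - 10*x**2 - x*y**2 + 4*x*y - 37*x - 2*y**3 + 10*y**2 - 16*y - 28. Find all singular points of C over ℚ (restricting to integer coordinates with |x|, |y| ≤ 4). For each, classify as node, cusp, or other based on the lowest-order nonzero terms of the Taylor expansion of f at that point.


Singular points: {(-3, 2)}; classification: node.

Compute partial derivatives:
  f_x = -3*x**2 - 20*x - y**2 + 4*y - 37.
  f_y = -2*x*y + 4*x - 6*y**2 + 20*y - 16.
Scan x_0 ∈ {−4, ..., 4}. For each x_0, f_y(x_0, y) is a polynomial in y; find its integer roots y ∈ {−4, ..., 4}, then test f_x and f at those candidates.
  x = -4: f_y(-4, y) = -6*y**2 + 28*y - 32; vanishes at y ∈ {2}. (-4, 2): f_x = -1 ≠ 0.
  x = -3: f_y(-3, y) = -6*y**2 + 26*y - 28; vanishes at y ∈ {2}. (-3, 2): f_x = 0, f = 0 — SINGULAR.
  x = -2: f_y(-2, y) = -6*y**2 + 24*y - 24; vanishes at y ∈ {2}. (-2, 2): f_x = -5 ≠ 0.
  x = -1: f_y(-1, y) = -6*y**2 + 22*y - 20; vanishes at y ∈ {2}. (-1, 2): f_x = -16 ≠ 0.
  x = 0: f_y(0, y) = -6*y**2 + 20*y - 16; vanishes at y ∈ {2}. (0, 2): f_x = -33 ≠ 0.
  x = 1: f_y(1, y) = -6*y**2 + 18*y - 12; vanishes at y ∈ {1, 2}. (1, 1): f_x = -57 ≠ 0; (1, 2): f_x = -56 ≠ 0.
  x = 2: f_y(2, y) = -6*y**2 + 16*y - 8; vanishes at y ∈ {2}. (2, 2): f_x = -85 ≠ 0.
  x = 3: f_y(3, y) = -6*y**2 + 14*y - 4; vanishes at y ∈ {2}. (3, 2): f_x = -120 ≠ 0.
  x = 4: f_y(4, y) = -6*y**2 + 12*y; vanishes at y ∈ {0, 2}. (4, 0): f_x = -165 ≠ 0; (4, 2): f_x = -161 ≠ 0.
Only singular point on the grid: (-3, 2).
Classify: substitute x = -3 + u, y = 2 + v and expand: f = -u**3 - u**2 - u*v**2 - 2*v**3 + v**2.
No constant or linear terms (consistent with a singular point). Quadratic part: -u**2 + v**2. Cubic part: -u**3 - u*v**2 - 2*v**3.
The quadratic part v**2 - u**2 = (v − u)(v + u) splits into two distinct linear factors, so there are two distinct tangent lines y − 2 = ±(x − -3) — this is a node (ordinary double point).
Classification: node.


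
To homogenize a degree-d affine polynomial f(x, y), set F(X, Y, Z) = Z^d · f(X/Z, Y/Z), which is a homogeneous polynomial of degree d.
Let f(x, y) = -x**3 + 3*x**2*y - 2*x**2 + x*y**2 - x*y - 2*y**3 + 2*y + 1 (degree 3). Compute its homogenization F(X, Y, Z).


F(X, Y, Z) = -X**3 + 3*X**2*Y - 2*X**2*Z + X*Y**2 - X*Y*Z - 2*Y**3 + 2*Y*Z**2 + Z**3

deg(f) = 3.
Substitute x = X/Z, y = Y/Z into f, then multiply by Z^3.
  monomial -1·x^3·y^0 ↦ -1·X^3·Y^0·Z^0.
  monomial 3·x^2·y^1 ↦ 3·X^2·Y^1·Z^0.
  monomial -2·x^2·y^0 ↦ -2·X^2·Y^0·Z^1.
  monomial 1·x^1·y^2 ↦ 1·X^1·Y^2·Z^0.
  monomial -1·x^1·y^1 ↦ -1·X^1·Y^1·Z^1.
  monomial -2·x^0·y^3 ↦ -2·X^0·Y^3·Z^0.
  monomial 2·x^0·y^1 ↦ 2·X^0·Y^1·Z^2.
  monomial 1·x^0·y^0 ↦ 1·X^0·Y^0·Z^3.
Collecting: F(X, Y, Z) = -X**3 + 3*X**2*Y - 2*X**2*Z + X*Y**2 - X*Y*Z - 2*Y**3 + 2*Y*Z**2 + Z**3.


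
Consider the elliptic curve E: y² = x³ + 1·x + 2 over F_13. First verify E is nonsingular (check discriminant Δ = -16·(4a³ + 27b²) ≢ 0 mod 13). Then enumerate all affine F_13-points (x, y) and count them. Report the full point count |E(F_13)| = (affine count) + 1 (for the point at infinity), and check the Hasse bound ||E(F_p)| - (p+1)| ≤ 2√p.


Affine points = {(1, 2), (1, 11), (2, 5), (2, 8), (6, 4), (6, 9), (7, 1), (7, 12), (9, 5), (9, 8), (12, 0)}; affine count = 11; |E(F_13)| = 12.

Discriminant check: Δ ∝ 4a³ + 27b² = 4·1³ + 27·2² = 4·1 + 27·4 ≡ 8 (mod 13). Nonzero ⇒ E is nonsingular.
For each x ∈ F_13, compute rhs = x³ + 1·x + 2 mod 13, then count y ∈ F_13 with y² ≡ rhs.
  x = 0: rhs = 2, matching y values: none (0 points).
  x = 1: rhs = 4, matching y values: 2, 11 (2 points).
  x = 2: rhs = 12, matching y values: 5, 8 (2 points).
  x = 3: rhs = 6, matching y values: none (0 points).
  x = 4: rhs = 5, matching y values: none (0 points).
  x = 5: rhs = 2, matching y values: none (0 points).
  x = 6: rhs = 3, matching y values: 4, 9 (2 points).
  x = 7: rhs = 1, matching y values: 1, 12 (2 points).
  x = 8: rhs = 2, matching y values: none (0 points).
  x = 9: rhs = 12, matching y values: 5, 8 (2 points).
  x = 10: rhs = 11, matching y values: none (0 points).
  x = 11: rhs = 5, matching y values: none (0 points).
  x = 12: rhs = 0, matching y values: 0 (1 points).
Total affine count: 11.
Full point count |E(F_13)| = 11 + 1 = 12.
Hasse bound: |12 − (13+1)| = |-2| = 2 ≤ 2√13 ≈ 7.2111 ✓.


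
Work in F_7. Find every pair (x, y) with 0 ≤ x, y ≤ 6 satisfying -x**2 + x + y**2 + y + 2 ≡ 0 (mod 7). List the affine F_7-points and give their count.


Affine F_7-points: {(0, 3), (1, 3), (2, 0), (2, 6), (6, 0), (6, 6)}; count = 6.

For each of the 49 pairs (x, y) ∈ F_7², evaluate f(x, y) mod 7. Record the zeros.
  x = 0: [0↦2, 1↦4, 2↦1, 3↦0, 4↦1, 5↦4, 6↦2]  zeros at y ∈ {3}
  x = 1: [0↦2, 1↦4, 2↦1, 3↦0, 4↦1, 5↦4, 6↦2]  zeros at y ∈ {3}
  x = 2: [0↦0, 1↦2, 2↦6, 3↦5, 4↦6, 5↦2, 6↦0]  zeros at y ∈ {0, 6}
  x = 3: [0↦3, 1↦5, 2↦2, 3↦1, 4↦2, 5↦5, 6↦3]  zeros at y ∈ ∅
  x = 4: [0↦4, 1↦6, 2↦3, 3↦2, 4↦3, 5↦6, 6↦4]  zeros at y ∈ ∅
  x = 5: [0↦3, 1↦5, 2↦2, 3↦1, 4↦2, 5↦5, 6↦3]  zeros at y ∈ ∅
  x = 6: [0↦0, 1↦2, 2↦6, 3↦5, 4↦6, 5↦2, 6↦0]  zeros at y ∈ {0, 6}
Collecting zeros: affine points = {(0, 3), (1, 3), (2, 0), (2, 6), (6, 0), (6, 6)}.
Total count |C(F_7)_aff| = 6.


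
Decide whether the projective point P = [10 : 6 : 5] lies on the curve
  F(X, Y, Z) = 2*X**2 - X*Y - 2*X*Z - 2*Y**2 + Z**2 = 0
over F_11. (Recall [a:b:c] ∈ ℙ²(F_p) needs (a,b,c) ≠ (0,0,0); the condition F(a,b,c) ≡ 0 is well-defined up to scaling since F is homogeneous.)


F(10,6,5) ≡ 4 (mod 11); P is NOT on the curve.

Evaluate F(10, 6, 5) term-by-term (mod 11).
  2*X**2 ↦ 2·100·1·1 = 200
  -X*Y ↦ -1·10·6·1 = -60
  -2*X*Z ↦ -2·10·1·5 = -100
  -2*Y**2 ↦ -2·1·36·1 = -72
  Z**2 ↦ 1·1·1·25 = 25
Sum: F(10, 6, 5) = (200) + (-60) + (-100) + (-72) + (25) = -7.
Reducing mod 11: -7 ≡ 4 (mod 11).
Since F(a, b, c) ≡ 4 ≠ 0 (mod 11), P does NOT lie on the curve.


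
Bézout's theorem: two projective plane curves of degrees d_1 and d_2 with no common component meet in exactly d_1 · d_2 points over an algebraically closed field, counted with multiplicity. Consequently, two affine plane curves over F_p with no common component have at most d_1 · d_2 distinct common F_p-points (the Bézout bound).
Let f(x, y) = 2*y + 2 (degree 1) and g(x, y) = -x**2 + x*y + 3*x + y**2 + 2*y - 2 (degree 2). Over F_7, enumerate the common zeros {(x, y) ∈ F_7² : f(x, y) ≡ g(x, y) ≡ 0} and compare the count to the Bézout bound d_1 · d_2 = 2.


Common zeros: ∅; count = 0; Bézout bound = 2.

deg(f) = 1, deg(g) = 2, so Bézout bound = 2.
Scan x ∈ F_7. For each x, list the y ∈ F_7 with f(x, y) ≡ 0 and those with g(x, y) ≡ 0 (mod 7); the common zeros in that column are the intersection.
  x = 0: f ≡ 0 at y ∈ {6}; g ≡ 0 at y ∈ ∅; common: ∅.
  x = 1: f ≡ 0 at y ∈ {6}; g ≡ 0 at y ∈ {0, 4}; common: ∅.
  x = 2: f ≡ 0 at y ∈ {6}; g ≡ 0 at y ∈ {0, 3}; common: ∅.
  x = 3: f ≡ 0 at y ∈ {6}; g ≡ 0 at y ∈ ∅; common: ∅.
  x = 4: f ≡ 0 at y ∈ {6}; g ≡ 0 at y ∈ {3, 5}; common: ∅.
  x = 5: f ≡ 0 at y ∈ {6}; g ≡ 0 at y ∈ ∅; common: ∅.
  x = 6: f ≡ 0 at y ∈ {6}; g ≡ 0 at y ∈ {2, 4}; common: ∅.
Collecting: common zeros = ∅, so the count is 0.
Comparison with the Bézout bound: 0 ≤ 2 = deg(f)·deg(g), as expected for curves with no common component (the affine F_7-count falls short of the bound because intersections may lie at infinity, over extension fields, or carry multiplicity).


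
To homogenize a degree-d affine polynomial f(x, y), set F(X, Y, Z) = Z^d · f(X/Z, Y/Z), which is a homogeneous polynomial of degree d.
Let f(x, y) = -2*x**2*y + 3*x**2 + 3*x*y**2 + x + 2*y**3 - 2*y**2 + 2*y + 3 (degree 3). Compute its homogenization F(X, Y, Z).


F(X, Y, Z) = -2*X**2*Y + 3*X**2*Z + 3*X*Y**2 + X*Z**2 + 2*Y**3 - 2*Y**2*Z + 2*Y*Z**2 + 3*Z**3

deg(f) = 3.
Substitute x = X/Z, y = Y/Z into f, then multiply by Z^3.
  monomial -2·x^2·y^1 ↦ -2·X^2·Y^1·Z^0.
  monomial 3·x^2·y^0 ↦ 3·X^2·Y^0·Z^1.
  monomial 3·x^1·y^2 ↦ 3·X^1·Y^2·Z^0.
  monomial 1·x^1·y^0 ↦ 1·X^1·Y^0·Z^2.
  monomial 2·x^0·y^3 ↦ 2·X^0·Y^3·Z^0.
  monomial -2·x^0·y^2 ↦ -2·X^0·Y^2·Z^1.
  monomial 2·x^0·y^1 ↦ 2·X^0·Y^1·Z^2.
  monomial 3·x^0·y^0 ↦ 3·X^0·Y^0·Z^3.
Collecting: F(X, Y, Z) = -2*X**2*Y + 3*X**2*Z + 3*X*Y**2 + X*Z**2 + 2*Y**3 - 2*Y**2*Z + 2*Y*Z**2 + 3*Z**3.


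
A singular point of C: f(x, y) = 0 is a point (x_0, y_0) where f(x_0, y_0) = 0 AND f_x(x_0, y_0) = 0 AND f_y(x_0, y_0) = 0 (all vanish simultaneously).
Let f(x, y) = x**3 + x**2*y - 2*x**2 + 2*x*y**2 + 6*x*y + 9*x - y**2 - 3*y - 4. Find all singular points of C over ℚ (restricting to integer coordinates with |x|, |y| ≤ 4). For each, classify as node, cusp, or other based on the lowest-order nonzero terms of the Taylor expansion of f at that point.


Singular points: {(1, -2)}; classification: node.

Compute partial derivatives:
  f_x = 3*x**2 + 2*x*y - 4*x + 2*y**2 + 6*y + 9.
  f_y = x**2 + 4*x*y + 6*x - 2*y - 3.
Scan x_0 ∈ {−4, ..., 4}. For each x_0, f_y(x_0, y) is a polynomial in y; find its integer roots y ∈ {−4, ..., 4}, then test f_x and f at those candidates.
  x = -4: f_y(-4, y) = -18*y - 11; no integer root y with |y| ≤ 4.
  x = -3: f_y(-3, y) = -14*y - 12; no integer root y with |y| ≤ 4.
  x = -2: f_y(-2, y) = -10*y - 11; no integer root y with |y| ≤ 4.
  x = -1: f_y(-1, y) = -6*y - 8; no integer root y with |y| ≤ 4.
  x = 0: f_y(0, y) = -2*y - 3; no integer root y with |y| ≤ 4.
  x = 1: f_y(1, y) = 2*y + 4; vanishes at y ∈ {-2}. (1, -2): f_x = 0, f = 0 — SINGULAR.
  x = 2: f_y(2, y) = 6*y + 13; no integer root y with |y| ≤ 4.
  x = 3: f_y(3, y) = 10*y + 24; no integer root y with |y| ≤ 4.
  x = 4: f_y(4, y) = 14*y + 37; no integer root y with |y| ≤ 4.
Only singular point on the grid: (1, -2).
Classify: substitute x = 1 + u, y = -2 + v and expand: f = u**3 + u**2*v - u**2 + 2*u*v**2 + v**2.
No constant or linear terms (consistent with a singular point). Quadratic part: -u**2 + v**2. Cubic part: u**3 + u**2*v + 2*u*v**2.
The quadratic part v**2 - u**2 = (v − u)(v + u) splits into two distinct linear factors, so there are two distinct tangent lines y − -2 = ±(x − 1) — this is a node (ordinary double point).
Classification: node.


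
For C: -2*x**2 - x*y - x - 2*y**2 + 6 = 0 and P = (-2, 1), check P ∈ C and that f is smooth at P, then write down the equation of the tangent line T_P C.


Tangent line at P: 6*x - 2*y + 14 = 0.

Step 1: f(-2, 1) = 0, so P lies on C.
Step 2: partial derivatives
  f_x(x, y) = -4*x - y - 1, f_y(x, y) = -x - 4*y.
  f_x(P) = 6, f_y(P) = -2 (gradient nonzero, so P is smooth).
Step 3: tangent line at P: 6·(x − -2) + -2·(y − 1) = 0.
Expanding: 6*x - 2*y + 14 = 0.


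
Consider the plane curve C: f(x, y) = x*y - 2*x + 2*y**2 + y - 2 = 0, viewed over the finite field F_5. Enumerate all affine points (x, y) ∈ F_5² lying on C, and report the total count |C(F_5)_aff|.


Affine F_5-points: {(1, 1), (1, 3), (3, 4), (4, 0)}; count = 4.

For each of the 25 pairs (x, y) ∈ F_5², evaluate f(x, y) mod 5. Record the zeros.
  x = 0: [0↦3, 1↦1, 2↦3, 3↦4, 4↦4]  zeros at y ∈ ∅
  x = 1: [0↦1, 1↦0, 2↦3, 3↦0, 4↦1]  zeros at y ∈ {1, 3}
  x = 2: [0↦4, 1↦4, 2↦3, 3↦1, 4↦3]  zeros at y ∈ ∅
  x = 3: [0↦2, 1↦3, 2↦3, 3↦2, 4↦0]  zeros at y ∈ {4}
  x = 4: [0↦0, 1↦2, 2↦3, 3↦3, 4↦2]  zeros at y ∈ {0}
Collecting zeros: affine points = {(1, 1), (1, 3), (3, 4), (4, 0)}.
Total count |C(F_5)_aff| = 4.


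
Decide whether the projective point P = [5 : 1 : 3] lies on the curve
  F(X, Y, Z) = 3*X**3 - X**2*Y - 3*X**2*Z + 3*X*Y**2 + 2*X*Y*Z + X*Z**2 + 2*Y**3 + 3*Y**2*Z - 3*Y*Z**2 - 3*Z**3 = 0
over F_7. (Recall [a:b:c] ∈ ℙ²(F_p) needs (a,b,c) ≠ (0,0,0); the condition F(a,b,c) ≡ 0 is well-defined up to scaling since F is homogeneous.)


F(5,1,3) ≡ 6 (mod 7); P is NOT on the curve.

Evaluate F(5, 1, 3) term-by-term (mod 7).
  3*X**3 ↦ 3·125·1·1 = 375
  -X**2*Y ↦ -1·25·1·1 = -25
  -3*X**2*Z ↦ -3·25·1·3 = -225
  3*X*Y**2 ↦ 3·5·1·1 = 15
  2*X*Y*Z ↦ 2·5·1·3 = 30
  X*Z**2 ↦ 1·5·1·9 = 45
  2*Y**3 ↦ 2·1·1·1 = 2
  3*Y**2*Z ↦ 3·1·1·3 = 9
  -3*Y*Z**2 ↦ -3·1·1·9 = -27
  -3*Z**3 ↦ -3·1·1·27 = -81
Sum: F(5, 1, 3) = (375) + (-25) + (-225) + (15) + (30) + (45) + (2) + (9) + (-27) + (-81) = 118.
Reducing mod 7: 118 ≡ 6 (mod 7).
Since F(a, b, c) ≡ 6 ≠ 0 (mod 7), P does NOT lie on the curve.


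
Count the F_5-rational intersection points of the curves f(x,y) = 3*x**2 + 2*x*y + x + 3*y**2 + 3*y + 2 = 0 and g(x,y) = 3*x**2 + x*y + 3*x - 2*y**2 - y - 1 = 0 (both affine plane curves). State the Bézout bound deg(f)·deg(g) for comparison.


Common zeros: ∅; count = 0; Bézout bound = 4.

deg(f) = 2, deg(g) = 2, so Bézout bound = 4.
Scan x ∈ F_5. For each x, list the y ∈ F_5 with f(x, y) ≡ 0 and those with g(x, y) ≡ 0 (mod 5); the common zeros in that column are the intersection.
  x = 0: f ≡ 0 at y ∈ {2}; g ≡ 0 at y ∈ ∅; common: ∅.
  x = 1: f ≡ 0 at y ∈ ∅; g ≡ 0 at y ∈ {0}; common: ∅.
  x = 2: f ≡ 0 at y ∈ ∅; g ≡ 0 at y ∈ ∅; common: ∅.
  x = 3: f ≡ 0 at y ∈ ∅; g ≡ 0 at y ∈ {0, 1}; common: ∅.
  x = 4: f ≡ 0 at y ∈ ∅; g ≡ 0 at y ∈ {1, 3}; common: ∅.
Collecting: common zeros = ∅, so the count is 0.
Comparison with the Bézout bound: 0 ≤ 4 = deg(f)·deg(g), as expected for curves with no common component (the affine F_5-count falls short of the bound because intersections may lie at infinity, over extension fields, or carry multiplicity).


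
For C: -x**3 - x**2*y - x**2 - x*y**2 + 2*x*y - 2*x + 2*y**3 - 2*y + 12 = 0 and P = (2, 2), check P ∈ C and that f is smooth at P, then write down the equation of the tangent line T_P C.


Tangent line at P: -26*x + 14*y + 24 = 0.

Step 1: f(2, 2) = 0, so P lies on C.
Step 2: partial derivatives
  f_x(x, y) = -3*x**2 - 2*x*y - 2*x - y**2 + 2*y - 2, f_y(x, y) = -x**2 - 2*x*y + 2*x + 6*y**2 - 2.
  f_x(P) = -26, f_y(P) = 14 (gradient nonzero, so P is smooth).
Step 3: tangent line at P: -26·(x − 2) + 14·(y − 2) = 0.
Expanding: -26*x + 14*y + 24 = 0.


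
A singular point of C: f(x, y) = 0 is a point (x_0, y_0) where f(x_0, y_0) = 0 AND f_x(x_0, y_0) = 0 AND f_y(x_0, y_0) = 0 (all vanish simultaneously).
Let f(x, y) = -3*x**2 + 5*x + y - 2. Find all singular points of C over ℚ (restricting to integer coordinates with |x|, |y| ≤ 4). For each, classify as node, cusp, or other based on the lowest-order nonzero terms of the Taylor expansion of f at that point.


No singular points in the scanned grid; C is smooth there.

Compute partial derivatives:
  f_x = 5 - 6*x.
  f_y = 1.
f_y = 1 is a nonzero constant, so f_y never vanishes: no point (x, y) can satisfy f = f_x = f_y = 0. In particular no (x, y) ∈ {−4, ..., 4}² is singular; the curve is smooth.


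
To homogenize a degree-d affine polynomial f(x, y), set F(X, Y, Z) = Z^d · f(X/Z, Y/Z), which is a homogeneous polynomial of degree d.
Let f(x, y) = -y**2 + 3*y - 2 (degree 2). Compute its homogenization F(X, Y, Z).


F(X, Y, Z) = -Y**2 + 3*Y*Z - 2*Z**2

deg(f) = 2.
Substitute x = X/Z, y = Y/Z into f, then multiply by Z^2.
  monomial -1·x^0·y^2 ↦ -1·X^0·Y^2·Z^0.
  monomial 3·x^0·y^1 ↦ 3·X^0·Y^1·Z^1.
  monomial -2·x^0·y^0 ↦ -2·X^0·Y^0·Z^2.
Collecting: F(X, Y, Z) = -Y**2 + 3*Y*Z - 2*Z**2.


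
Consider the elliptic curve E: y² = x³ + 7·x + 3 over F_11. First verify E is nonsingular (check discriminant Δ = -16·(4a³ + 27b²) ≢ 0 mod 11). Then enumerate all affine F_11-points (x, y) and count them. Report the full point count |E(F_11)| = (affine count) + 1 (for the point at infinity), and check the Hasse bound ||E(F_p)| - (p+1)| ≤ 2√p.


Affine points = {(0, 5), (0, 6), (1, 0), (2, 5), (2, 6), (5, 3), (5, 8), (9, 5), (9, 6)}; affine count = 9; |E(F_11)| = 10.

Discriminant check: Δ ∝ 4a³ + 27b² = 4·7³ + 27·3² = 4·343 + 27·9 ≡ 9 (mod 11). Nonzero ⇒ E is nonsingular.
For each x ∈ F_11, compute rhs = x³ + 7·x + 3 mod 11, then count y ∈ F_11 with y² ≡ rhs.
  x = 0: rhs = 3, matching y values: 5, 6 (2 points).
  x = 1: rhs = 0, matching y values: 0 (1 points).
  x = 2: rhs = 3, matching y values: 5, 6 (2 points).
  x = 3: rhs = 7, matching y values: none (0 points).
  x = 4: rhs = 7, matching y values: none (0 points).
  x = 5: rhs = 9, matching y values: 3, 8 (2 points).
  x = 6: rhs = 8, matching y values: none (0 points).
  x = 7: rhs = 10, matching y values: none (0 points).
  x = 8: rhs = 10, matching y values: none (0 points).
  x = 9: rhs = 3, matching y values: 5, 6 (2 points).
  x = 10: rhs = 6, matching y values: none (0 points).
Total affine count: 9.
Full point count |E(F_11)| = 9 + 1 = 10.
Hasse bound: |10 − (11+1)| = |-2| = 2 ≤ 2√11 ≈ 6.6332 ✓.


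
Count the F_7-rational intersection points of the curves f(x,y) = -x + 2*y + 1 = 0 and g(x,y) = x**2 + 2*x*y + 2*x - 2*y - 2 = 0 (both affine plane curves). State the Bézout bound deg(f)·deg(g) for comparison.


Common zeros: {(2, 4), (5, 2)}; count = 2; Bézout bound = 2.

deg(f) = 1, deg(g) = 2, so Bézout bound = 2.
Scan x ∈ F_7. For each x, list the y ∈ F_7 with f(x, y) ≡ 0 and those with g(x, y) ≡ 0 (mod 7); the common zeros in that column are the intersection.
  x = 0: f ≡ 0 at y ∈ {3}; g ≡ 0 at y ∈ {6}; common: ∅.
  x = 1: f ≡ 0 at y ∈ {0}; g ≡ 0 at y ∈ ∅; common: ∅.
  x = 2: f ≡ 0 at y ∈ {4}; g ≡ 0 at y ∈ {4}; common: {4}.
  x = 3: f ≡ 0 at y ∈ {1}; g ≡ 0 at y ∈ {2}; common: ∅.
  x = 4: f ≡ 0 at y ∈ {5}; g ≡ 0 at y ∈ {1}; common: ∅.
  x = 5: f ≡ 0 at y ∈ {2}; g ≡ 0 at y ∈ {2}; common: {2}.
  x = 6: f ≡ 0 at y ∈ {6}; g ≡ 0 at y ∈ {1}; common: ∅.
Collecting: common zeros = {(2, 4), (5, 2)}, so the count is 2.
Comparison with the Bézout bound: 2 ≤ 2 = deg(f)·deg(g), as expected for curves with no common component (the bound is attained).


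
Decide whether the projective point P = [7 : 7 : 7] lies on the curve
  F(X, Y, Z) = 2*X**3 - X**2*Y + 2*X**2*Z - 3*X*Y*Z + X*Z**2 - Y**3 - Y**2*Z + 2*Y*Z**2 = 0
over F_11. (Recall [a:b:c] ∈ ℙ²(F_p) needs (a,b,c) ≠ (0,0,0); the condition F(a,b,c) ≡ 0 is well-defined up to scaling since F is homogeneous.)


F(7,7,7) ≡ 2 (mod 11); P is NOT on the curve.

Evaluate F(7, 7, 7) term-by-term (mod 11).
  2*X**3 ↦ 2·343·1·1 = 686
  -X**2*Y ↦ -1·49·7·1 = -343
  2*X**2*Z ↦ 2·49·1·7 = 686
  -3*X*Y*Z ↦ -3·7·7·7 = -1029
  X*Z**2 ↦ 1·7·1·49 = 343
  -Y**3 ↦ -1·1·343·1 = -343
  -Y**2*Z ↦ -1·1·49·7 = -343
  2*Y*Z**2 ↦ 2·1·7·49 = 686
Sum: F(7, 7, 7) = (686) + (-343) + (686) + (-1029) + (343) + (-343) + (-343) + (686) = 343.
Reducing mod 11: 343 ≡ 2 (mod 11).
Since F(a, b, c) ≡ 2 ≠ 0 (mod 11), P does NOT lie on the curve.


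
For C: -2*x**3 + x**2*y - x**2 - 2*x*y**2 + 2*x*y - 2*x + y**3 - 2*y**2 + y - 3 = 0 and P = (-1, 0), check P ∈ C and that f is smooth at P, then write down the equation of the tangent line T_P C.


Tangent line at P: -6*x - 6 = 0.

Step 1: f(-1, 0) = 0, so P lies on C.
Step 2: partial derivatives
  f_x(x, y) = -6*x**2 + 2*x*y - 2*x - 2*y**2 + 2*y - 2, f_y(x, y) = x**2 - 4*x*y + 2*x + 3*y**2 - 4*y + 1.
  f_x(P) = -6, f_y(P) = 0 (gradient nonzero, so P is smooth).
Step 3: tangent line at P: -6·(x − -1) + 0·(y − 0) = 0.
Expanding: -6*x - 6 = 0.


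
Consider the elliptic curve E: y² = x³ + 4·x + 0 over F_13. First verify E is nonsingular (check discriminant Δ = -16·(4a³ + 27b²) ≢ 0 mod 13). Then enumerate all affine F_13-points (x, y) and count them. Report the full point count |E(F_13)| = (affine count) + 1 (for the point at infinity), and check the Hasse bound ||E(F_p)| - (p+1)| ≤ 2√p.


Affine points = {(0, 0), (2, 4), (2, 9), (3, 0), (10, 0), (11, 6), (11, 7)}; affine count = 7; |E(F_13)| = 8.

Discriminant check: Δ ∝ 4a³ + 27b² = 4·4³ + 27·0² = 4·64 + 27·0 ≡ 9 (mod 13). Nonzero ⇒ E is nonsingular.
For each x ∈ F_13, compute rhs = x³ + 4·x + 0 mod 13, then count y ∈ F_13 with y² ≡ rhs.
  x = 0: rhs = 0, matching y values: 0 (1 points).
  x = 1: rhs = 5, matching y values: none (0 points).
  x = 2: rhs = 3, matching y values: 4, 9 (2 points).
  x = 3: rhs = 0, matching y values: 0 (1 points).
  x = 4: rhs = 2, matching y values: none (0 points).
  x = 5: rhs = 2, matching y values: none (0 points).
  x = 6: rhs = 6, matching y values: none (0 points).
  x = 7: rhs = 7, matching y values: none (0 points).
  x = 8: rhs = 11, matching y values: none (0 points).
  x = 9: rhs = 11, matching y values: none (0 points).
  x = 10: rhs = 0, matching y values: 0 (1 points).
  x = 11: rhs = 10, matching y values: 6, 7 (2 points).
  x = 12: rhs = 8, matching y values: none (0 points).
Total affine count: 7.
Full point count |E(F_13)| = 7 + 1 = 8.
Hasse bound: |8 − (13+1)| = |-6| = 6 ≤ 2√13 ≈ 7.2111 ✓.


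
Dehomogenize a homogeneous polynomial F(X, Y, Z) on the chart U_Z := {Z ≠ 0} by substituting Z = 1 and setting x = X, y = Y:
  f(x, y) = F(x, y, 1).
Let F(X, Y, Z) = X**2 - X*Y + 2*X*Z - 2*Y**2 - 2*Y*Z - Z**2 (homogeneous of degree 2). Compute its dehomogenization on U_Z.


f(x, y) = x**2 - x*y + 2*x - 2*y**2 - 2*y - 1

On U_Z we set Z = 1. Each monomial c·X^i·Y^j·Z^k in F becomes c·x^i·y^j·1^k = c·x^i·y^j.
Substituting Z = 1: F(X, Y, 1) = x**2 - x*y + 2*x - 2*y**2 - 2*y - 1.
Note: deg(f) ≤ deg(F) = 2; strict inequality happens when F is divisible by Z (lost terms).


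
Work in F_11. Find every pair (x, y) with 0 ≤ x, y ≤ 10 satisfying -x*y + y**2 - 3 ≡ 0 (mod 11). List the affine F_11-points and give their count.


Affine F_11-points: {(0, 5), (0, 6), (2, 3), (2, 10), (5, 7), (5, 9), (6, 2), (6, 4), (9, 1), (9, 8)}; count = 10.

For each of the 121 pairs (x, y) ∈ F_11², evaluate f(x, y) mod 11. Record the zeros.
  x = 0: [0↦8, 1↦9, 2↦1, 3↦6, 4↦2, 5↦0, 6↦0, 7↦2, 8↦6, 9↦1, 10↦9]  zeros at y ∈ {5, 6}
  x = 1: [0↦8, 1↦8, 2↦10, 3↦3, 4↦9, 5↦6, 6↦5, 7↦6, 8↦9, 9↦3, 10↦10]  zeros at y ∈ ∅
  x = 2: [0↦8, 1↦7, 2↦8, 3↦0, 4↦5, 5↦1, 6↦10, 7↦10, 8↦1, 9↦5, 10↦0]  zeros at y ∈ {3, 10}
  x = 3: [0↦8, 1↦6, 2↦6, 3↦8, 4↦1, 5↦7, 6↦4, 7↦3, 8↦4, 9↦7, 10↦1]  zeros at y ∈ ∅
  x = 4: [0↦8, 1↦5, 2↦4, 3↦5, 4↦8, 5↦2, 6↦9, 7↦7, 8↦7, 9↦9, 10↦2]  zeros at y ∈ ∅
  x = 5: [0↦8, 1↦4, 2↦2, 3↦2, 4↦4, 5↦8, 6↦3, 7↦0, 8↦10, 9↦0, 10↦3]  zeros at y ∈ {7, 9}
  x = 6: [0↦8, 1↦3, 2↦0, 3↦10, 4↦0, 5↦3, 6↦8, 7↦4, 8↦2, 9↦2, 10↦4]  zeros at y ∈ {2, 4}
  x = 7: [0↦8, 1↦2, 2↦9, 3↦7, 4↦7, 5↦9, 6↦2, 7↦8, 8↦5, 9↦4, 10↦5]  zeros at y ∈ ∅
  x = 8: [0↦8, 1↦1, 2↦7, 3↦4, 4↦3, 5↦4, 6↦7, 7↦1, 8↦8, 9↦6, 10↦6]  zeros at y ∈ ∅
  x = 9: [0↦8, 1↦0, 2↦5, 3↦1, 4↦10, 5↦10, 6↦1, 7↦5, 8↦0, 9↦8, 10↦7]  zeros at y ∈ {1, 8}
  x = 10: [0↦8, 1↦10, 2↦3, 3↦9, 4↦6, 5↦5, 6↦6, 7↦9, 8↦3, 9↦10, 10↦8]  zeros at y ∈ ∅
Collecting zeros: affine points = {(0, 5), (0, 6), (2, 3), (2, 10), (5, 7), (5, 9), (6, 2), (6, 4), (9, 1), (9, 8)}.
Total count |C(F_11)_aff| = 10.


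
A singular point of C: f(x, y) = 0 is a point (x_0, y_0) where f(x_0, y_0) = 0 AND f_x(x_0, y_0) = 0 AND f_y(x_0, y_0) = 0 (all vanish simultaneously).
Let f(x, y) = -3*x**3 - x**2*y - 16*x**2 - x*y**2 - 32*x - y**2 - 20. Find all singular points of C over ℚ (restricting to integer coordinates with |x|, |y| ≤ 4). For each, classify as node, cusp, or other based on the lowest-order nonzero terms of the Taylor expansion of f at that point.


Singular points: {(-2, 2)}; classification: cusp.

Compute partial derivatives:
  f_x = -9*x**2 - 2*x*y - 32*x - y**2 - 32.
  f_y = -x**2 - 2*x*y - 2*y.
Scan x_0 ∈ {−4, ..., 4}. For each x_0, f_y(x_0, y) is a polynomial in y; find its integer roots y ∈ {−4, ..., 4}, then test f_x and f at those candidates.
  x = -4: f_y(-4, y) = 6*y - 16; no integer root y with |y| ≤ 4.
  x = -3: f_y(-3, y) = 4*y - 9; no integer root y with |y| ≤ 4.
  x = -2: f_y(-2, y) = 2*y - 4; vanishes at y ∈ {2}. (-2, 2): f_x = 0, f = 0 — SINGULAR.
  x = -1: f_y(-1, y) = -1; no integer root y with |y| ≤ 4.
  x = 0: f_y(0, y) = -2*y; vanishes at y ∈ {0}. (0, 0): f_x = -32 ≠ 0.
  x = 1: f_y(1, y) = -4*y - 1; no integer root y with |y| ≤ 4.
  x = 2: f_y(2, y) = -6*y - 4; no integer root y with |y| ≤ 4.
  x = 3: f_y(3, y) = -8*y - 9; no integer root y with |y| ≤ 4.
  x = 4: f_y(4, y) = -10*y - 16; no integer root y with |y| ≤ 4.
Only singular point on the grid: (-2, 2).
Classify: substitute x = -2 + u, y = 2 + v and expand: f = -3*u**3 - u**2*v - u*v**2 + v**2.
No constant or linear terms (consistent with a singular point). Quadratic part: v**2. Cubic part: -3*u**3 - u**2*v - u*v**2.
The quadratic part v**2 is a perfect square, so there is a single (double) tangent line v = 0, i.e. y = 2. Restricting the cubic part to that line (v = 0) leaves -3*u**3 ≠ 0, so f is not divisible by v and the branch is v² ≈ 3*u**3 to lowest order — this is a cusp.
Classification: cusp.


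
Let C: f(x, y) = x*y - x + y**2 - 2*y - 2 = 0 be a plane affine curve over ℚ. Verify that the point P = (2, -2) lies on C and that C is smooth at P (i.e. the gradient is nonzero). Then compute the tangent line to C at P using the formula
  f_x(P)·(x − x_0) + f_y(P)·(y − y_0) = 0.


Tangent line at P: -3*x - 4*y - 2 = 0.

Step 1: f(2, -2) = 0, so P lies on C.
Step 2: partial derivatives
  f_x(x, y) = y - 1, f_y(x, y) = x + 2*y - 2.
  f_x(P) = -3, f_y(P) = -4 (gradient nonzero, so P is smooth).
Step 3: tangent line at P: -3·(x − 2) + -4·(y − -2) = 0.
Expanding: -3*x - 4*y - 2 = 0.
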